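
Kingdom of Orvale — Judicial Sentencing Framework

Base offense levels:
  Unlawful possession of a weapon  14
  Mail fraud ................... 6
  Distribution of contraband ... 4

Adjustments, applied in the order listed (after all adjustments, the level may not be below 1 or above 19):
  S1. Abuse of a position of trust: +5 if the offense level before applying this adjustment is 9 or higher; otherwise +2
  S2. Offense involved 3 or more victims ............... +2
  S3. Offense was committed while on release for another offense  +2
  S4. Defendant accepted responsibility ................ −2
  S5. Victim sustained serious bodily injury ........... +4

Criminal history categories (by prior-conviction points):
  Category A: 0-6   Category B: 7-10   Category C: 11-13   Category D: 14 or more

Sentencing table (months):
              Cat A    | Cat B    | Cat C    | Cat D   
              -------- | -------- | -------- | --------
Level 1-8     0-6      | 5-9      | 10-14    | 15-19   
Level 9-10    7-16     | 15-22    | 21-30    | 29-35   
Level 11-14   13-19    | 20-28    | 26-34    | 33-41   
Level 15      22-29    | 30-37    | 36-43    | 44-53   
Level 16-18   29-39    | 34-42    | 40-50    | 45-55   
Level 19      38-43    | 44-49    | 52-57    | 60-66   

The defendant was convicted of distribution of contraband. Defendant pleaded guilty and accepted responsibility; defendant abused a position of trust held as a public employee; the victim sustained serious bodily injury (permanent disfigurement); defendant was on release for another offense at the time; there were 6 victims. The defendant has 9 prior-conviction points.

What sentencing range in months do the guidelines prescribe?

20-28 months

Base offense level for distribution of contraband: 4.
S1 applies (level before this adjustment is 4 < 9, so +2): 4 + 2 = 6.
S2 applies: 6 + 2 = 8.
S3 applies: 8 + 2 = 10.
S4 applies: 10 − 2 = 8.
S5 applies: 8 + 4 = 12.
Final offense level: 12.
Criminal history: 9 prior points → Category B (7-10).
Level 12 falls in the 11-14 band.
Grid: Level 11-14 × Category B = 20-28 months.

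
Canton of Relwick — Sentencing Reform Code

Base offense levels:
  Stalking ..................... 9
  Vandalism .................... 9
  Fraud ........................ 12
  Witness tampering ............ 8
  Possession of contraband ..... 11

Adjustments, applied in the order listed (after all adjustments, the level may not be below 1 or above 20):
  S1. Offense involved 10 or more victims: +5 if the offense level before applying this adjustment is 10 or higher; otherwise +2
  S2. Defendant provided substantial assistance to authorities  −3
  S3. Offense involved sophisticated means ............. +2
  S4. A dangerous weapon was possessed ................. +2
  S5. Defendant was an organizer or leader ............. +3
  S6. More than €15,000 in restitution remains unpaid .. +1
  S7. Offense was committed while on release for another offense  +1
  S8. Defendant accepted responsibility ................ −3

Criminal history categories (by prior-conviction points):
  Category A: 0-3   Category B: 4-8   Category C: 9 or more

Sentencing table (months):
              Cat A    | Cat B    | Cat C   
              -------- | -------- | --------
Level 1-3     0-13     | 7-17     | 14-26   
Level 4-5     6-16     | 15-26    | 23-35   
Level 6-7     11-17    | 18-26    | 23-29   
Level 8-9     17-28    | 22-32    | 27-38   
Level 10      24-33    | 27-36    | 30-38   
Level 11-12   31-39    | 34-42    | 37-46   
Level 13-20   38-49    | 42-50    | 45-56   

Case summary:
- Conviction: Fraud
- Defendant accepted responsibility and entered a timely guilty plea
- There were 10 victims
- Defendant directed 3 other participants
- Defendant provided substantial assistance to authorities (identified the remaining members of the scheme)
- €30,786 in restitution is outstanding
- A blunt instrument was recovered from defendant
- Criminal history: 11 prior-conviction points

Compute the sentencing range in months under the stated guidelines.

45-56 months

Base offense level for fraud: 12.
S1 applies (level before this adjustment is 12 ≥ 10, so +5): 12 + 5 = 17.
S2 applies: 17 − 3 = 14.
S3 does not apply.
S4 applies: 14 + 2 = 16.
S5 applies: 16 + 3 = 19.
S6 applies: 19 + 1 = 20.
S7 does not apply.
S8 applies: 20 − 3 = 17.
Final offense level: 17.
Criminal history: 11 prior points → Category C (9+).
Level 17 falls in the 13-20 band.
Grid: Level 13-20 × Category C = 45-56 months.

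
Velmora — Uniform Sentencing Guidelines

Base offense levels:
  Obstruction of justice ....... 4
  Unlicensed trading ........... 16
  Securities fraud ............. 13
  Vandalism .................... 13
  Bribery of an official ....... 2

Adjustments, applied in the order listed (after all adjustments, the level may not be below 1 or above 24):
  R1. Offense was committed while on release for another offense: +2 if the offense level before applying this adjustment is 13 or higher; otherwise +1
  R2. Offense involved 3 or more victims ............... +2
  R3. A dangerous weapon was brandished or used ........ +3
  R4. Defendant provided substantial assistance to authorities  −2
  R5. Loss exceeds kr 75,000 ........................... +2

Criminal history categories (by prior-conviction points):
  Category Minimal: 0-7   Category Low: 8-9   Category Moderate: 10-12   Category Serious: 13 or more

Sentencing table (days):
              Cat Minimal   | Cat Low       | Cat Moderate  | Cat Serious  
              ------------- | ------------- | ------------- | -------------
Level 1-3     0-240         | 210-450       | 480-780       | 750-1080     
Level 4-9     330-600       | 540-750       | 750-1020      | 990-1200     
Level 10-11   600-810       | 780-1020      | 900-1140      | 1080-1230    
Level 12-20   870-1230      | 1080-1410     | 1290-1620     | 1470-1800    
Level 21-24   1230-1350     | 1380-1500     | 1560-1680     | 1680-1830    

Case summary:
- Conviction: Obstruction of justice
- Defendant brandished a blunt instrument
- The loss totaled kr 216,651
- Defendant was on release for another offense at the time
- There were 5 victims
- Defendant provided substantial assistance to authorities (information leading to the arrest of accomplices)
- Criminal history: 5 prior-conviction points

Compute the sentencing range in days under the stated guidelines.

600-810 days

Base offense level for obstruction of justice: 4.
R1 applies (level before this adjustment is 4 < 13, so +1): 4 + 1 = 5.
R2 applies: 5 + 2 = 7.
R3 applies: 7 + 3 = 10.
R4 applies: 10 − 2 = 8.
R5 applies: 8 + 2 = 10.
Final offense level: 10.
Criminal history: 5 prior points → Category Minimal (0-7).
Level 10 falls in the 10-11 band.
Grid: Level 10-11 × Category Minimal = 600-810 days.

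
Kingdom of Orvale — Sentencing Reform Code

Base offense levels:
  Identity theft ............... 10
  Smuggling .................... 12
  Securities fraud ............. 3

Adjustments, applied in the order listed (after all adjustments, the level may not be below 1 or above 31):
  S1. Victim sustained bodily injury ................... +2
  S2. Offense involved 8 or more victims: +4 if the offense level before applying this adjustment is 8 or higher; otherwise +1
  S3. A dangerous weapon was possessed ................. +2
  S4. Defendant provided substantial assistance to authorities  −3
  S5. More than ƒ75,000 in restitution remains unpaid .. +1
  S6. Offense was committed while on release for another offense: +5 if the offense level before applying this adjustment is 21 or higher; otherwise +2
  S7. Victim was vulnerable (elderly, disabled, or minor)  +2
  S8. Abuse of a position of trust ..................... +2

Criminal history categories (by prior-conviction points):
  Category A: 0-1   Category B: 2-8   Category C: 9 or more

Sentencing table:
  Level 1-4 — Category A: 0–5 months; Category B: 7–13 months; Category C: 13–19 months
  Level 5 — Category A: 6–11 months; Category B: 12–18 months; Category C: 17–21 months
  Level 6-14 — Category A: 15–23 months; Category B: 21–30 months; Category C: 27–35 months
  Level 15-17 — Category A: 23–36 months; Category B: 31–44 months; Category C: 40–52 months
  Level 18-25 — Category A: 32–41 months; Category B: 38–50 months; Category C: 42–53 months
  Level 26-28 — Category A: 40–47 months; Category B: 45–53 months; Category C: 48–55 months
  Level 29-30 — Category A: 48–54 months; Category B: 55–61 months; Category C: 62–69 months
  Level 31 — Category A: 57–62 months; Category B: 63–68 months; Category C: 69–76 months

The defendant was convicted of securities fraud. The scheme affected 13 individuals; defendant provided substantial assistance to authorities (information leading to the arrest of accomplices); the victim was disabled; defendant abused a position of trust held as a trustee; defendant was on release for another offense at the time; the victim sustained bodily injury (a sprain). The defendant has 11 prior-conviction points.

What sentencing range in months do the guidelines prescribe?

Base offense level for securities fraud: 3.
S1 applies: 3 + 2 = 5.
S2 applies (level before this adjustment is 5 < 8, so +1): 5 + 1 = 6.
S3 does not apply.
S4 applies: 6 − 3 = 3.
S6 applies (level before this adjustment is 3 < 21, so +2): 3 + 2 = 5.
S7 applies: 5 + 2 = 7.
S8 applies: 7 + 2 = 9.
Final offense level: 9.
Criminal history: 11 prior points → Category C (9+).
Level 9 falls in the 6-14 band.
Grid: Level 6-14 × Category C = 27-35 months.

27-35 months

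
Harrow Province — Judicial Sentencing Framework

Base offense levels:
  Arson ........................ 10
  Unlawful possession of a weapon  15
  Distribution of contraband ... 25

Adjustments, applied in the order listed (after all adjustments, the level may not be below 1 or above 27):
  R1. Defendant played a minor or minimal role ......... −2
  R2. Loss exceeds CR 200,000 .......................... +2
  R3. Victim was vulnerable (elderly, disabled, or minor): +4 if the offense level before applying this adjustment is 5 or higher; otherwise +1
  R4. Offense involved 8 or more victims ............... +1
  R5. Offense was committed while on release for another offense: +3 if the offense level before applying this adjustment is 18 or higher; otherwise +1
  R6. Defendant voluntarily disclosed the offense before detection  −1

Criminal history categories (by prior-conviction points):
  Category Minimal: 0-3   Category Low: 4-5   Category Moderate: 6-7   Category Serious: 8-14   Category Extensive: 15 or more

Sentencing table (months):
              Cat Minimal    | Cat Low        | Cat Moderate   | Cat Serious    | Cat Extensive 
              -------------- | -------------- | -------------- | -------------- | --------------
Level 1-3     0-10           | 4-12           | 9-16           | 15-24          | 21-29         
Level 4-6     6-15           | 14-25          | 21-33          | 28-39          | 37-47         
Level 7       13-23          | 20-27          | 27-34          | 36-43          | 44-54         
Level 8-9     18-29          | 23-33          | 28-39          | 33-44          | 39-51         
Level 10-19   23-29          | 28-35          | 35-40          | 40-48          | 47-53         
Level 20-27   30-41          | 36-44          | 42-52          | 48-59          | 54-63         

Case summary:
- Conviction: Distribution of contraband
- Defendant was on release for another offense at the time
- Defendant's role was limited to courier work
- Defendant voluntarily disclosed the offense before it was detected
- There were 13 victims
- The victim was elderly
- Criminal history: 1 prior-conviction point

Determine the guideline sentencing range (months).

Base offense level for distribution of contraband: 25.
R1 applies: 25 − 2 = 23.
R2 does not apply.
R3 applies (level before this adjustment is 23 ≥ 5, so +4): 23 + 4 = 27.
R4 applies: 27 + 1 = 28.
R5 applies (level before this adjustment is 28 ≥ 18, so +3): 28 + 3 = 31.
R6 applies: 31 − 1 = 30.
Level 30 exceeds the maximum of 27; capped at 27.
Final offense level: 27.
Criminal history: 1 prior point → Category Minimal (0-3).
Level 27 falls in the 20-27 band.
Grid: Level 20-27 × Category Minimal = 30-41 months.

30-41 months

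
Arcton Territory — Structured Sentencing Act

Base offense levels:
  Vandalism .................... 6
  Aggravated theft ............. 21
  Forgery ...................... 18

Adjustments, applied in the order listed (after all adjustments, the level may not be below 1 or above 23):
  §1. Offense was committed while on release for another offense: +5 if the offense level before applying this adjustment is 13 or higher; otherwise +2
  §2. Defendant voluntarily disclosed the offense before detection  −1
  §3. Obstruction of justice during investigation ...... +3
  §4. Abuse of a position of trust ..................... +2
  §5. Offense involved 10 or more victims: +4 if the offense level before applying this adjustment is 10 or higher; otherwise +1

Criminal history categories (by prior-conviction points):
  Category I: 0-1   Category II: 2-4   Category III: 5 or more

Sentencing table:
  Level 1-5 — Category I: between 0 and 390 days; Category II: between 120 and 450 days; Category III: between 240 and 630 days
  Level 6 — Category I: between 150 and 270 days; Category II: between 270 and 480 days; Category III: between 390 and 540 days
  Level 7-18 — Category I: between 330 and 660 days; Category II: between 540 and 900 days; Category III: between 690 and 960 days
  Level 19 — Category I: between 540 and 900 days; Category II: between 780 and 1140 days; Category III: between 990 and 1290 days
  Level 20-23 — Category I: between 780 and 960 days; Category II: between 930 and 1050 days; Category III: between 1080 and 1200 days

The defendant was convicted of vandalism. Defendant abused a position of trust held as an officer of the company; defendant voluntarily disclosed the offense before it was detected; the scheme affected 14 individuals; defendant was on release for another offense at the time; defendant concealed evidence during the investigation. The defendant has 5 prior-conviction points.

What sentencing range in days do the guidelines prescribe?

690-960 days

Base offense level for vandalism: 6.
§1 applies (level before this adjustment is 6 < 13, so +2): 6 + 2 = 8.
§2 applies: 8 − 1 = 7.
§3 applies: 7 + 3 = 10.
§4 applies: 10 + 2 = 12.
§5 applies (level before this adjustment is 12 ≥ 10, so +4): 12 + 4 = 16.
Final offense level: 16.
Criminal history: 5 prior points → Category III (5+).
Level 16 falls in the 7-18 band.
Grid: Level 7-18 × Category III = 690-960 days.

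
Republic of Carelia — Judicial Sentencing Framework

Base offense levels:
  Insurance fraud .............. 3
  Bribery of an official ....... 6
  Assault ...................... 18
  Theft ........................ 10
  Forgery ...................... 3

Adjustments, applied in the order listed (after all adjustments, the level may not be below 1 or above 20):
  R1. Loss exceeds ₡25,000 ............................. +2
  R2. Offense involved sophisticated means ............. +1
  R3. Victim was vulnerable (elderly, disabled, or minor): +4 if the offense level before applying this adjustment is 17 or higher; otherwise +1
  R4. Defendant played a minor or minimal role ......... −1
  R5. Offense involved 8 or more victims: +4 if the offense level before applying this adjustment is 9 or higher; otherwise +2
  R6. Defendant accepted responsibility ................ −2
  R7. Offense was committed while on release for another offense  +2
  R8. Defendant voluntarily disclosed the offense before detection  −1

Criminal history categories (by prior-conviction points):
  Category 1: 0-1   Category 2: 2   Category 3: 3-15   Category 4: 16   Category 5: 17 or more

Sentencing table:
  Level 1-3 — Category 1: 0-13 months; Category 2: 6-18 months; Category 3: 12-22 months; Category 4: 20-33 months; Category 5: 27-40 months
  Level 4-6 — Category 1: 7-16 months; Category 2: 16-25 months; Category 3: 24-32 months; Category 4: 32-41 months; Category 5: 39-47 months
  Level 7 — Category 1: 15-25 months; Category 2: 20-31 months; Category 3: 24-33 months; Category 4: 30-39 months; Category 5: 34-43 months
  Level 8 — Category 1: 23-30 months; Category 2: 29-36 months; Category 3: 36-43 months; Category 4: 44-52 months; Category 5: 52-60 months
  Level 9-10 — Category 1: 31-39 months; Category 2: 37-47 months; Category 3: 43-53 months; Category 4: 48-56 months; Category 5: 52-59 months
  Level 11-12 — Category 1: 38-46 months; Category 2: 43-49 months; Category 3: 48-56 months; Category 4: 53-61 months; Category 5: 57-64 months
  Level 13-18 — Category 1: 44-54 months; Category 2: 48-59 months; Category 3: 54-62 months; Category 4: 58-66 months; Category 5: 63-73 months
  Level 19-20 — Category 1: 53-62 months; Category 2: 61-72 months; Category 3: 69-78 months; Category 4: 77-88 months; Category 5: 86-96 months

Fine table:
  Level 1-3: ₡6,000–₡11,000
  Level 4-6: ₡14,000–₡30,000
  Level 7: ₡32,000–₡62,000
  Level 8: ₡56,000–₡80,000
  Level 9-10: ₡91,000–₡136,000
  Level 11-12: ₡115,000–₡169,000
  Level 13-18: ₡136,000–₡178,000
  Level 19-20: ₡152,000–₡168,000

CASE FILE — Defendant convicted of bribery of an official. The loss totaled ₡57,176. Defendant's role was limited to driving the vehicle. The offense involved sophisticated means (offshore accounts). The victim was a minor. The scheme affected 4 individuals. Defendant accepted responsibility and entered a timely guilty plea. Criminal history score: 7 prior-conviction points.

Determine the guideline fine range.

Base offense level for bribery of an official: 6.
R1 applies: 6 + 2 = 8.
R2 applies: 8 + 1 = 9.
R3 applies (level before this adjustment is 9 < 17, so +1): 9 + 1 = 10.
R4 applies: 10 − 1 = 9.
R6 applies: 9 − 2 = 7.
R7 does not apply.
R8 does not apply.
Final offense level: 7.
Level 7 falls in the 7 band.
Fine table: Level 7 → ₡32,000–₡62,000.

₡32,000–₡62,000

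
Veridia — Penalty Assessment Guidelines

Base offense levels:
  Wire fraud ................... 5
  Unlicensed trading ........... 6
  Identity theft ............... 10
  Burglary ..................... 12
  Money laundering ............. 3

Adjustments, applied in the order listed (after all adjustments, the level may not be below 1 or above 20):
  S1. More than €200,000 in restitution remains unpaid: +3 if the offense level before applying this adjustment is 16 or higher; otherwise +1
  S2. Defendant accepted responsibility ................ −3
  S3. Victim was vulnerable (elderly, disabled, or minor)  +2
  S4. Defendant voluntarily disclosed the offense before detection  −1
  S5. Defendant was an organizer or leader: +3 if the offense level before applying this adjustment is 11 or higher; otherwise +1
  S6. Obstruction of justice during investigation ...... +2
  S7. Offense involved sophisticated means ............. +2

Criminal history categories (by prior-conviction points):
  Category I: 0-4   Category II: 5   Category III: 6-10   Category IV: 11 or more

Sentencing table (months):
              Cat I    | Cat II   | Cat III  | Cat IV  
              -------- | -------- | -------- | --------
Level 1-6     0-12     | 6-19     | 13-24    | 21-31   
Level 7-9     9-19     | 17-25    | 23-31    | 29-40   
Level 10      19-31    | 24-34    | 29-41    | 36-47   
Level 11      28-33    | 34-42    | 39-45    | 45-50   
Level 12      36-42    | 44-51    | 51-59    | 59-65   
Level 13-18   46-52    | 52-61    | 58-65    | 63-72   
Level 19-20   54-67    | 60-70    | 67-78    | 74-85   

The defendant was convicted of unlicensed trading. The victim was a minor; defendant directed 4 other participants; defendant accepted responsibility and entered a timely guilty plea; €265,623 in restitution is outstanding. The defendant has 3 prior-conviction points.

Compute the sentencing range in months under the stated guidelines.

9-19 months

Base offense level for unlicensed trading: 6.
S1 applies (level before this adjustment is 6 < 16, so +1): 6 + 1 = 7.
S2 applies: 7 − 3 = 4.
S3 applies: 4 + 2 = 6.
S5 applies (level before this adjustment is 6 < 11, so +1): 6 + 1 = 7.
S6 does not apply.
S7 does not apply.
Final offense level: 7.
Criminal history: 3 prior points → Category I (0-4).
Level 7 falls in the 7-9 band.
Grid: Level 7-9 × Category I = 9-19 months.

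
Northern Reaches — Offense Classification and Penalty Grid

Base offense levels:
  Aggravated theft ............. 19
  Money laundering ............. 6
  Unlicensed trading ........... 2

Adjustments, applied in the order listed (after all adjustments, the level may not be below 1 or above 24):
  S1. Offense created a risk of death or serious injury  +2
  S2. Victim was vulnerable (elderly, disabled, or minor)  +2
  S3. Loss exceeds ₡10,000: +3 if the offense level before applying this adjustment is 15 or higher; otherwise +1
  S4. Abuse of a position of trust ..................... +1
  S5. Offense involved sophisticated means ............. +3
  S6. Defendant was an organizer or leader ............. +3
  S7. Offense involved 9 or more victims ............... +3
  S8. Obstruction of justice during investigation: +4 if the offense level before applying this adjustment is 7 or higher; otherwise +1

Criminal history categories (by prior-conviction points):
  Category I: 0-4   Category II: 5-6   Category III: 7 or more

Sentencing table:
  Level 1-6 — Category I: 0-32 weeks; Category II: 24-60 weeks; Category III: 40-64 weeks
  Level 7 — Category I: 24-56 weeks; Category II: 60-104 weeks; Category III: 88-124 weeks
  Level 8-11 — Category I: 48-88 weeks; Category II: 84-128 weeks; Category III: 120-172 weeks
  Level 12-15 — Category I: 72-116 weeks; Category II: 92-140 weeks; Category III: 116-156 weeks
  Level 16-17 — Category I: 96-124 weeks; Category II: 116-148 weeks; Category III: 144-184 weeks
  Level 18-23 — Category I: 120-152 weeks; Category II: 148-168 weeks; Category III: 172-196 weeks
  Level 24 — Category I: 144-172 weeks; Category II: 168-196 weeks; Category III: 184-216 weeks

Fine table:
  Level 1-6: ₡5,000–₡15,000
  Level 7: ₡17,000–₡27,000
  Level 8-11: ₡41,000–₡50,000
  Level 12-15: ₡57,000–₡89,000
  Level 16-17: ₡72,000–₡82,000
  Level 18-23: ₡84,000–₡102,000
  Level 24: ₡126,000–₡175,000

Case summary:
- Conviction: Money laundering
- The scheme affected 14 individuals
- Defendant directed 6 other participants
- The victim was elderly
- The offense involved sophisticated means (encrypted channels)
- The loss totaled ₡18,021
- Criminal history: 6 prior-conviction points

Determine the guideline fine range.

Base offense level for money laundering: 6.
S2 applies: 6 + 2 = 8.
S3 applies (level before this adjustment is 8 < 15, so +1): 8 + 1 = 9.
S4 does not apply.
S5 applies: 9 + 3 = 12.
S6 applies: 12 + 3 = 15.
S7 applies: 15 + 3 = 18.
Final offense level: 18.
Level 18 falls in the 18-23 band.
Fine table: Level 18-23 → ₡84,000–₡102,000.

₡84,000–₡102,000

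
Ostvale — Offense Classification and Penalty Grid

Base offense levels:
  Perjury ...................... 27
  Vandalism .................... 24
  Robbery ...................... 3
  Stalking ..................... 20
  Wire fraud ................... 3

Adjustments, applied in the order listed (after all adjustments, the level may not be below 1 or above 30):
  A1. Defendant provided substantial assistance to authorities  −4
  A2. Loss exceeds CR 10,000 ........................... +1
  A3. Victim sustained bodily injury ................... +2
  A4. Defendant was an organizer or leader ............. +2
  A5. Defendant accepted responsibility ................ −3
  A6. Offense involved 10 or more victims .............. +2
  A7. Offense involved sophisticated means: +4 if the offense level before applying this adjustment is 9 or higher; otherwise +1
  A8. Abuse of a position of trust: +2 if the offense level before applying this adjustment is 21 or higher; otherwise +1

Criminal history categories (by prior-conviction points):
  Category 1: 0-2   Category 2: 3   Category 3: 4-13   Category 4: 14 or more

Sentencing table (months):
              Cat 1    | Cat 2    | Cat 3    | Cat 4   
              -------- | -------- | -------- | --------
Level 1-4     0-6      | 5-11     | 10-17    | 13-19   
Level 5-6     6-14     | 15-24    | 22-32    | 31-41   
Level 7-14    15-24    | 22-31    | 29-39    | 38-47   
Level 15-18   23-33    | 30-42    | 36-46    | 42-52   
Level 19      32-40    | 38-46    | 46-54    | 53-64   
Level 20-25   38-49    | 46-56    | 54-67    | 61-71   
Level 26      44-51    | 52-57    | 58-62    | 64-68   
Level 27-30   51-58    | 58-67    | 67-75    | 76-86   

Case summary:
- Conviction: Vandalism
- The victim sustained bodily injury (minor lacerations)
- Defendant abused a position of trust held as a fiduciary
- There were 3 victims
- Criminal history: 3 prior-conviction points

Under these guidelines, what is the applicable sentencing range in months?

Base offense level for vandalism: 24.
A3 applies: 24 + 2 = 26.
A4 does not apply.
A5 does not apply.
A7 does not apply.
A8 applies (level before this adjustment is 26 ≥ 21, so +2): 26 + 2 = 28.
Final offense level: 28.
Criminal history: 3 prior points → Category 2 (3).
Level 28 falls in the 27-30 band.
Grid: Level 27-30 × Category 2 = 58-67 months.

58-67 months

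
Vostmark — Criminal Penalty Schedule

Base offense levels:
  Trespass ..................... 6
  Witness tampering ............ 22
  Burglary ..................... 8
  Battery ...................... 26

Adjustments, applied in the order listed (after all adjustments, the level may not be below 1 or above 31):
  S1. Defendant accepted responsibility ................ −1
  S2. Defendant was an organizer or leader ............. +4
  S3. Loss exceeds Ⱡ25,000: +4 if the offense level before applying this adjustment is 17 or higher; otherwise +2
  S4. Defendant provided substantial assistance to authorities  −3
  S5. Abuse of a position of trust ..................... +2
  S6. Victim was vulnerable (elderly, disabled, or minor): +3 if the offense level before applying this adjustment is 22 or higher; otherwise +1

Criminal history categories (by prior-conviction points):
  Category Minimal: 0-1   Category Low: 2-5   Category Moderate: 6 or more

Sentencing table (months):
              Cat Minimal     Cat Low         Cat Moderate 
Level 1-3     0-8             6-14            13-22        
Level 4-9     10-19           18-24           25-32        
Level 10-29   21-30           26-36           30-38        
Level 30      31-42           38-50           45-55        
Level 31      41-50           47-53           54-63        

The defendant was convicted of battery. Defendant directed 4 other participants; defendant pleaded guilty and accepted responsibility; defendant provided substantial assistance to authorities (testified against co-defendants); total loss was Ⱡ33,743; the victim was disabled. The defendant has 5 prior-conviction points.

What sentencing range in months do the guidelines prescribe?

47-53 months

Base offense level for battery: 26.
S1 applies: 26 − 1 = 25.
S2 applies: 25 + 4 = 29.
S3 applies (level before this adjustment is 29 ≥ 17, so +4): 29 + 4 = 33.
S4 applies: 33 − 3 = 30.
S5 does not apply.
S6 applies (level before this adjustment is 30 ≥ 22, so +3): 30 + 3 = 33.
Level 33 exceeds the maximum of 31; capped at 31.
Final offense level: 31.
Criminal history: 5 prior points → Category Low (2-5).
Level 31 falls in the 31 band.
Grid: Level 31 × Category Low = 47-53 months.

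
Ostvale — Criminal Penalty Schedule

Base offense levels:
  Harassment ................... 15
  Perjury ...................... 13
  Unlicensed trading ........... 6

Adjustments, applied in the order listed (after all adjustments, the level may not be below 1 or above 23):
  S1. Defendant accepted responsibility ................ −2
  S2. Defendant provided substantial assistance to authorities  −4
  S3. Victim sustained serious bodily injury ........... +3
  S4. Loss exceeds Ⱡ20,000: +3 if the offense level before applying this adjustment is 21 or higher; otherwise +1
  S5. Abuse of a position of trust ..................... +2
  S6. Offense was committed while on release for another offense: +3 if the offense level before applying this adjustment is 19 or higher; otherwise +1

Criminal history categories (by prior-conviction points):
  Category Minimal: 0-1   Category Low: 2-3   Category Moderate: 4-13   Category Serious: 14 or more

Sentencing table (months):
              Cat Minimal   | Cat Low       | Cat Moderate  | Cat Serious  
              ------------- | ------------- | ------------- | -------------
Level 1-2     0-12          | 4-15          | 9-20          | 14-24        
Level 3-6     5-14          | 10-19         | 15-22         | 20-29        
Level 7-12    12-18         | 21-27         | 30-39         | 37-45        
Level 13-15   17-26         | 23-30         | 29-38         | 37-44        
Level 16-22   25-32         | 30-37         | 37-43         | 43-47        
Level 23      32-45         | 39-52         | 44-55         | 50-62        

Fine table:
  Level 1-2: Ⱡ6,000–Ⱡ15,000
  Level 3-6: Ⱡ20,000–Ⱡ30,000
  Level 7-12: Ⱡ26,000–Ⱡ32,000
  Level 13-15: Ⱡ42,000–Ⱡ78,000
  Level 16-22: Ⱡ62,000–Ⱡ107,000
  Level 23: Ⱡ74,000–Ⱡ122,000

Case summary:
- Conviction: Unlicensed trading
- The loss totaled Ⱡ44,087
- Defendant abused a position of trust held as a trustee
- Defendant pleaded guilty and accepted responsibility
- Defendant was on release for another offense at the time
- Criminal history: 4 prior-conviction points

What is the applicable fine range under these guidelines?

Base offense level for unlicensed trading: 6.
S1 applies: 6 − 2 = 4.
S2 does not apply.
S4 applies (level before this adjustment is 4 < 21, so +1): 4 + 1 = 5.
S5 applies: 5 + 2 = 7.
S6 applies (level before this adjustment is 7 < 19, so +1): 7 + 1 = 8.
Final offense level: 8.
Level 8 falls in the 7-12 band.
Fine table: Level 7-12 → Ⱡ26,000–Ⱡ32,000.

Ⱡ26,000–Ⱡ32,000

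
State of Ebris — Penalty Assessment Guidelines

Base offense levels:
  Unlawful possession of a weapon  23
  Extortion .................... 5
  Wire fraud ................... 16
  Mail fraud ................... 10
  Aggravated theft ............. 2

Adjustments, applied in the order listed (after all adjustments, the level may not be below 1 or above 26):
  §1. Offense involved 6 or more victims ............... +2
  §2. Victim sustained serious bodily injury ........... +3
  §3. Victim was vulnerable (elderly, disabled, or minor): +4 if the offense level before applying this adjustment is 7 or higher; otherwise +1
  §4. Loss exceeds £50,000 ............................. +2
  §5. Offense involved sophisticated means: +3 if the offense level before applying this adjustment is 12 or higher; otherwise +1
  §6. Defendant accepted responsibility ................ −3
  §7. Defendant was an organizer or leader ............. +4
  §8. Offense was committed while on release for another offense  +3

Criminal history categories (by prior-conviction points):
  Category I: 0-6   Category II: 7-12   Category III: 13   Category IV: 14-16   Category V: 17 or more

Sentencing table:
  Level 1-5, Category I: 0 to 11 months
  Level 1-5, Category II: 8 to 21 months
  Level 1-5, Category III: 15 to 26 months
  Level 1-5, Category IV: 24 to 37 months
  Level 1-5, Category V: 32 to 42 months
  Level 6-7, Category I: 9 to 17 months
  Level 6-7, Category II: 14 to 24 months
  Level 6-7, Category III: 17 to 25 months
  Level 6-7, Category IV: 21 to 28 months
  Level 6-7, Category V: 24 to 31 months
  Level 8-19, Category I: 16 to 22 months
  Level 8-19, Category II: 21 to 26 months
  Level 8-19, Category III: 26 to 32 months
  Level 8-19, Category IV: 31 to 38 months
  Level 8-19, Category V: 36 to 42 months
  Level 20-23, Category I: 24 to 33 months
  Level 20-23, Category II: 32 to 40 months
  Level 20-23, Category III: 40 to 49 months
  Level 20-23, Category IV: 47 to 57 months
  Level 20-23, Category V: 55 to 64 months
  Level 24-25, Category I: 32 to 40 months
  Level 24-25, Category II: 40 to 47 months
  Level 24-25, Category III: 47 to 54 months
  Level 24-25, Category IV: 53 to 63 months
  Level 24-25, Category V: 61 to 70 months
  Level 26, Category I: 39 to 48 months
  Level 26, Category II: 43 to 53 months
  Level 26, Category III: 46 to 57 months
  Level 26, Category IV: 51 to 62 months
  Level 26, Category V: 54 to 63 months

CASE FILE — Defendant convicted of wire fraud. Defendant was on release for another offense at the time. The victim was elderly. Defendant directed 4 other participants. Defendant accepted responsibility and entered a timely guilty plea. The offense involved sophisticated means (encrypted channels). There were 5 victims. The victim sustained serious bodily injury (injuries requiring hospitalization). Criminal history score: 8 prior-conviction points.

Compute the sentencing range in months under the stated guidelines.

43-53 months

Base offense level for wire fraud: 16.
§2 applies: 16 + 3 = 19.
§3 applies (level before this adjustment is 19 ≥ 7, so +4): 19 + 4 = 23.
§5 applies (level before this adjustment is 23 ≥ 12, so +3): 23 + 3 = 26.
§6 applies: 26 − 3 = 23.
§7 applies: 23 + 4 = 27.
§8 applies: 27 + 3 = 30.
Level 30 exceeds the maximum of 26; capped at 26.
Final offense level: 26.
Criminal history: 8 prior points → Category II (7-12).
Level 26 falls in the 26 band.
Grid: Level 26 × Category II = 43-53 months.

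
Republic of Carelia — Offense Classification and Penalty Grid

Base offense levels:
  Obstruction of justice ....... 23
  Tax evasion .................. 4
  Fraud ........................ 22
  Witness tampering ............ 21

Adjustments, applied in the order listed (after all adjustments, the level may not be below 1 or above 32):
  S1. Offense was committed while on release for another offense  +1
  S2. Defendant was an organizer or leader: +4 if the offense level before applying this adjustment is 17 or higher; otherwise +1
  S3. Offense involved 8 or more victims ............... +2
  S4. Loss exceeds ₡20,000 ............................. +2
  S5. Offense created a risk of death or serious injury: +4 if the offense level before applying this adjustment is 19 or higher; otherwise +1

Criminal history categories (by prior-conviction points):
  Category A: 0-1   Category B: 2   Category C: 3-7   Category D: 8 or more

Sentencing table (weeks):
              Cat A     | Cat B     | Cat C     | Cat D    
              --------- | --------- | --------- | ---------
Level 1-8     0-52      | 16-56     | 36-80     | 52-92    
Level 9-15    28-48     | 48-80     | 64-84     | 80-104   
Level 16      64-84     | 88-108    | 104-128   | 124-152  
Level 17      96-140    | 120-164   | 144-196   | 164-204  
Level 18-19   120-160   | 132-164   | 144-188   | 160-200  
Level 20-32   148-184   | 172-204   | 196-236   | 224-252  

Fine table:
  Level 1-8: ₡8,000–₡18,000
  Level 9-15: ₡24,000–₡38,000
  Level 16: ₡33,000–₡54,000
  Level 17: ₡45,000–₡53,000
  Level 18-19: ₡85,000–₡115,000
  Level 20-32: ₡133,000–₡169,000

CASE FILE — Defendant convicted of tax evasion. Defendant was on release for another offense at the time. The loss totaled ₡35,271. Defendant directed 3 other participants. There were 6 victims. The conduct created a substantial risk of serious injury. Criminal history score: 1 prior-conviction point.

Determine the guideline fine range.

₡24,000–₡38,000

Base offense level for tax evasion: 4.
S1 applies: 4 + 1 = 5.
S2 applies (level before this adjustment is 5 < 17, so +1): 5 + 1 = 6.
S4 applies: 6 + 2 = 8.
S5 applies (level before this adjustment is 8 < 19, so +1): 8 + 1 = 9.
Final offense level: 9.
Level 9 falls in the 9-15 band.
Fine table: Level 9-15 → ₡24,000–₡38,000.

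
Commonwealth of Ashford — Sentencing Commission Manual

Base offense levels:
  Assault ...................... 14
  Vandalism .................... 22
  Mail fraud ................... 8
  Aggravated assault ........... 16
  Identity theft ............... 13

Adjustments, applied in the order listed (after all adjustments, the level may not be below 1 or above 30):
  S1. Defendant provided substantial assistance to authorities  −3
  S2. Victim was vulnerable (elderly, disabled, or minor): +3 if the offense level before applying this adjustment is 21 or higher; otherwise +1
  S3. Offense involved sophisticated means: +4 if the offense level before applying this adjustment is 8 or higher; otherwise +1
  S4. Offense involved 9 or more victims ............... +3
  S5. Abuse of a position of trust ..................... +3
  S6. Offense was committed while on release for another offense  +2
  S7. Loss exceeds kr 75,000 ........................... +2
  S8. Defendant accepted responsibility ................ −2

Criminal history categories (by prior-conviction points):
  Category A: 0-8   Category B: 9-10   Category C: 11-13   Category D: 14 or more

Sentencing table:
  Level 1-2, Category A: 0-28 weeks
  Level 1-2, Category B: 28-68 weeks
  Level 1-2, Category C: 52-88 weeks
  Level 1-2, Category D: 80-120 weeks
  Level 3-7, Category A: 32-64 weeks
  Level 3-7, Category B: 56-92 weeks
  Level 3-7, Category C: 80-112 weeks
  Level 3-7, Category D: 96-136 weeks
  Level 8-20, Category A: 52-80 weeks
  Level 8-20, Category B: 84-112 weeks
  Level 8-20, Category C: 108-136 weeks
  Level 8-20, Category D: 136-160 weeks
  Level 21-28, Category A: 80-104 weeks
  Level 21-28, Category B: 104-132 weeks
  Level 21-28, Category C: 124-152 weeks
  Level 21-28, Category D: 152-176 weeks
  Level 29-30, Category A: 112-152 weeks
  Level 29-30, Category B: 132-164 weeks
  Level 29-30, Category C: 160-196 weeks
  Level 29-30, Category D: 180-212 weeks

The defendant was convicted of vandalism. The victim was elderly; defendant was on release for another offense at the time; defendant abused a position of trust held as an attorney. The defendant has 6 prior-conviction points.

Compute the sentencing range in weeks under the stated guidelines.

Base offense level for vandalism: 22.
S1 does not apply.
S2 applies (level before this adjustment is 22 ≥ 21, so +3): 22 + 3 = 25.
S3 does not apply.
S5 applies: 25 + 3 = 28.
S6 applies: 28 + 2 = 30.
S8 does not apply.
Final offense level: 30.
Criminal history: 6 prior points → Category A (0-8).
Level 30 falls in the 29-30 band.
Grid: Level 29-30 × Category A = 112-152 weeks.

112-152 weeks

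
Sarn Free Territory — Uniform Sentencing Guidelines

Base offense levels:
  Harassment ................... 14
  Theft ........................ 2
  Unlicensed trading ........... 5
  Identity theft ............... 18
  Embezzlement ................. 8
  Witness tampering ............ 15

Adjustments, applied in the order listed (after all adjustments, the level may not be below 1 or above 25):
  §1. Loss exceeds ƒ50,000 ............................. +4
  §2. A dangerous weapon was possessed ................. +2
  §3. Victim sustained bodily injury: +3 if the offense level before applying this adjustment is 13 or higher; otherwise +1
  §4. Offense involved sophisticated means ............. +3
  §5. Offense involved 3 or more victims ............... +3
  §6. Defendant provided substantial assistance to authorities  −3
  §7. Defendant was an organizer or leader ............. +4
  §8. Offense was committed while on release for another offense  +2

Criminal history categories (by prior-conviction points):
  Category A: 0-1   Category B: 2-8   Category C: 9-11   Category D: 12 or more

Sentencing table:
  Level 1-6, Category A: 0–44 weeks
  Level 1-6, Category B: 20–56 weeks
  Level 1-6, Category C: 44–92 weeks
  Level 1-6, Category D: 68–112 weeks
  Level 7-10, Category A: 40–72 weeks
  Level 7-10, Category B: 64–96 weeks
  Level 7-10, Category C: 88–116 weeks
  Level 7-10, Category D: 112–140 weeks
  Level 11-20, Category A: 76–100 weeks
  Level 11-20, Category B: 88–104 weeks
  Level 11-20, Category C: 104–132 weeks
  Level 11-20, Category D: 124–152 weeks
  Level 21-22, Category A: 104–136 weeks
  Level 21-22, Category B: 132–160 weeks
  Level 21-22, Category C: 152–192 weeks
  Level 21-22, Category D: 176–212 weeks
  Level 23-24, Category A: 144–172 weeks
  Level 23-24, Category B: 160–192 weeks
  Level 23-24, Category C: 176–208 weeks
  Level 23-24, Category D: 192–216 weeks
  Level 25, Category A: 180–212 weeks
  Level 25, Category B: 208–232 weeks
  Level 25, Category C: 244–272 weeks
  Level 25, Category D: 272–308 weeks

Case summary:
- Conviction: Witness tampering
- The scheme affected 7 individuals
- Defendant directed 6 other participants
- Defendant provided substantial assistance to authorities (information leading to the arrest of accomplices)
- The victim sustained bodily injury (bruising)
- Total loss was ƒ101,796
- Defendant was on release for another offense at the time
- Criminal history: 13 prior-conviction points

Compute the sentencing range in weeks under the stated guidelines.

Base offense level for witness tampering: 15.
§1 applies: 15 + 4 = 19.
§2 does not apply.
§3 applies (level before this adjustment is 19 ≥ 13, so +3): 19 + 3 = 22.
§5 applies: 22 + 3 = 25.
§6 applies: 25 − 3 = 22.
§7 applies: 22 + 4 = 26.
§8 applies: 26 + 2 = 28.
Level 28 exceeds the maximum of 25; capped at 25.
Final offense level: 25.
Criminal history: 13 prior points → Category D (12+).
Level 25 falls in the 25 band.
Grid: Level 25 × Category D = 272-308 weeks.

272-308 weeks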